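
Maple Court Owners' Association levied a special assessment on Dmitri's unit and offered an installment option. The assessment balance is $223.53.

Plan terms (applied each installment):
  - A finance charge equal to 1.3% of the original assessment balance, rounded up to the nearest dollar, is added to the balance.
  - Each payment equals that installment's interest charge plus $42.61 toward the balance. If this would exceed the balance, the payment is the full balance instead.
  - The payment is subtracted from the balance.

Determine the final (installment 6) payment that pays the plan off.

Installment 1: opening $223.53; interest $3.00 → $226.53; payment $45.61; balance $180.92
Installment 2: opening $180.92; interest $3.00 → $183.92; payment $45.61; balance $138.31
Installment 3: opening $138.31; interest $3.00 → $141.31; payment $45.61; balance $95.70
Installment 4: opening $95.70; interest $3.00 → $98.70; payment $45.61; balance $53.09
Installment 5: opening $53.09; interest $3.00 → $56.09; payment $45.61; balance $10.48
Installment 6: opening $10.48; interest $3.00 → $13.48; payment $13.48; balance $0.00

$13.48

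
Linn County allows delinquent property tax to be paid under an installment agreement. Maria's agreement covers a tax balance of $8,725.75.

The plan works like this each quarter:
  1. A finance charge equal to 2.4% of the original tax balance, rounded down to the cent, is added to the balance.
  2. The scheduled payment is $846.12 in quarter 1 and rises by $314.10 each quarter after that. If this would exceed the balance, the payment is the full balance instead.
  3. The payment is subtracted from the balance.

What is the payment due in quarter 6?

$2,416.62

# | Opening | Interest | Payment | End bal
1 | $8,725.75 | $209.41 | $846.12 | $8,089.04
2 | $8,089.04 | $209.41 | $1,160.22 | $7,138.23
3 | $7,138.23 | $209.41 | $1,474.32 | $5,873.32
4 | $5,873.32 | $209.41 | $1,788.42 | $4,294.31
5 | $4,294.31 | $209.41 | $2,102.52 | $2,401.20
6 | $2,401.20 | $209.41 | $2,416.62 | $193.99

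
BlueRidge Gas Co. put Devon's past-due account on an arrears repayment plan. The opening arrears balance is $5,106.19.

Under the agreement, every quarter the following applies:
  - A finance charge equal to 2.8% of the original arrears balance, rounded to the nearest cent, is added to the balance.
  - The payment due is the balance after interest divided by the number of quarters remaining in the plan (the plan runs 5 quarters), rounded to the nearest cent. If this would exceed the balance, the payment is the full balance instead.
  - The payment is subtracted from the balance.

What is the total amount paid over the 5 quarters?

$5,821.04

# | Opening | Interest | Payment | End bal
1 | $5,106.19 | $142.97 | $1,049.83 | $4,199.33
2 | $4,199.33 | $142.97 | $1,085.58 | $3,256.72
3 | $3,256.72 | $142.97 | $1,133.23 | $2,266.46
4 | $2,266.46 | $142.97 | $1,204.72 | $1,204.71
5 | $1,204.71 | $142.97 | $1,347.68 | $0.00
Total paid: $5,821.04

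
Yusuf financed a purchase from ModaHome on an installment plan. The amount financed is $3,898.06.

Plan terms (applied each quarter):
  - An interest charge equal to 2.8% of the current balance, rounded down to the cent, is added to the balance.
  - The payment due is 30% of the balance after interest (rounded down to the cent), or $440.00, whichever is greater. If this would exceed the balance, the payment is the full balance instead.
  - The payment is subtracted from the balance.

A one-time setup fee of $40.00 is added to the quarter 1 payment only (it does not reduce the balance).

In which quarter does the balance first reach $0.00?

7

Quarter 1: opening $3,898.06; interest $109.14 → $4,007.20; payment $1,202.16 (+ $40.00 fee); balance $2,805.04
Quarter 2: opening $2,805.04; interest $78.54 → $2,883.58; payment $865.07; balance $2,018.51
Quarter 3: opening $2,018.51; interest $56.51 → $2,075.02; payment $622.50; balance $1,452.52
Quarter 4: opening $1,452.52; interest $40.67 → $1,493.19; payment $447.95; balance $1,045.24
Quarter 5: opening $1,045.24; interest $29.26 → $1,074.50; payment $440.00; balance $634.50
Quarter 6: opening $634.50; interest $17.76 → $652.26; payment $440.00; balance $212.26
Quarter 7: opening $212.26; interest $5.94 → $218.20; payment $218.20; balance $0.00
Balance reaches $0.00 in quarter 7.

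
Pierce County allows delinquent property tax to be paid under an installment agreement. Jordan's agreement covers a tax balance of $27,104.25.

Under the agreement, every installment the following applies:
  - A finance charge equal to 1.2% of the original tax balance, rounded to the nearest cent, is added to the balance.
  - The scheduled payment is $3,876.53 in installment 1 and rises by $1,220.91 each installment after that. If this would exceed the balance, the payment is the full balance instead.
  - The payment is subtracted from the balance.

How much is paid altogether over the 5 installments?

$28,730.50

# | Opening | Interest | Payment | End bal
1 | $27,104.25 | $325.25 | $3,876.53 | $23,552.97
2 | $23,552.97 | $325.25 | $5,097.44 | $18,780.78
3 | $18,780.78 | $325.25 | $6,318.35 | $12,787.68
4 | $12,787.68 | $325.25 | $7,539.26 | $5,573.67
5 | $5,573.67 | $325.25 | $5,898.92 | $0.00
Total paid: $28,730.50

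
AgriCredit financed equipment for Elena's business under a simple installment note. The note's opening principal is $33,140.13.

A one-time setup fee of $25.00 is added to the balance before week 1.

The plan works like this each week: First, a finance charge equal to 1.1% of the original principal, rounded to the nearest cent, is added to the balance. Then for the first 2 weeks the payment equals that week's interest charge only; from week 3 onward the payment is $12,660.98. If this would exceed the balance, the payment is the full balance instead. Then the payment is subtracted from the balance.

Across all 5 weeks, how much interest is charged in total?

$1,822.70

Week 1: $33,165.13 +$364.54 interest = $33,529.67; pay $364.54 → $33,165.13
Week 2: $33,165.13 +$364.54 interest = $33,529.67; pay $364.54 → $33,165.13
Week 3: $33,165.13 +$364.54 interest = $33,529.67; pay $12,660.98 → $20,868.69
Week 4: $20,868.69 +$364.54 interest = $21,233.23; pay $12,660.98 → $8,572.25
Week 5: $8,572.25 +$364.54 interest = $8,936.79; pay $8,936.79 → $0.00
Total interest: $364.54 + $364.54 + $364.54 + $364.54 + $364.54 = $1,822.70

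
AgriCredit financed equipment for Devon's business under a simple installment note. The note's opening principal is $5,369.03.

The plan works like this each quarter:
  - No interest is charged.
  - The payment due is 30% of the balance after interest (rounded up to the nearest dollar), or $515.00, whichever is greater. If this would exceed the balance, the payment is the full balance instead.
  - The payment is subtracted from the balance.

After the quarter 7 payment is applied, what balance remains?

$0.00

# | Opening | Payment | End bal
1 | $5,369.03 | $1,611.00 | $3,758.03
2 | $3,758.03 | $1,128.00 | $2,630.03
3 | $2,630.03 | $790.00 | $1,840.03
4 | $1,840.03 | $553.00 | $1,287.03
5 | $1,287.03 | $515.00 | $772.03
6 | $772.03 | $515.00 | $257.03
7 | $257.03 | $257.03 | $0.00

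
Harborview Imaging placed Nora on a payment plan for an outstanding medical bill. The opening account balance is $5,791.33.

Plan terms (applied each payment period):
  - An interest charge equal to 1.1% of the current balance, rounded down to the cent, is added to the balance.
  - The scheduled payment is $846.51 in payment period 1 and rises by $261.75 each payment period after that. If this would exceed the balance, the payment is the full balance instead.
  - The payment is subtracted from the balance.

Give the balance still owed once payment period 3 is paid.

# | Opening | Interest | Payment | End bal
1 | $5,791.33 | $63.70 | $846.51 | $5,008.52
2 | $5,008.52 | $55.09 | $1,108.26 | $3,955.35
3 | $3,955.35 | $43.50 | $1,370.01 | $2,628.84

$2,628.84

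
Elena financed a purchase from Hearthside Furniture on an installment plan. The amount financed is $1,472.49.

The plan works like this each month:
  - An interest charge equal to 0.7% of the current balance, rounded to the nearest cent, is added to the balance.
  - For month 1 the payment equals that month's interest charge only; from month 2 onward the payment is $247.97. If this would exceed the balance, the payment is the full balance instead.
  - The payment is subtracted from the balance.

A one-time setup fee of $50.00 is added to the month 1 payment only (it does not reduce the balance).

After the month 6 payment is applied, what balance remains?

$267.42

# | Opening | Interest | Payment | Fee | End bal
1 | $1,472.49 | $10.31 | $10.31 | $50.00 | $1,472.49
2 | $1,472.49 | $10.31 | $247.97 | — | $1,234.83
3 | $1,234.83 | $8.64 | $247.97 | — | $995.50
4 | $995.50 | $6.97 | $247.97 | — | $754.50
5 | $754.50 | $5.28 | $247.97 | — | $511.81
6 | $511.81 | $3.58 | $247.97 | — | $267.42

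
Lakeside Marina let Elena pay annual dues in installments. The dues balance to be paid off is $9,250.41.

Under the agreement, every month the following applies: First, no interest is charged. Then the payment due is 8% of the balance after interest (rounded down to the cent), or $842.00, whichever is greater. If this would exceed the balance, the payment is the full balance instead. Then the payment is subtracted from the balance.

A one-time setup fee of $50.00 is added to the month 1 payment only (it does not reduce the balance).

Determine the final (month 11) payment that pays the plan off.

$830.41

# | Opening | Payment | Fee | End bal
1 | $9,250.41 | $842.00 | $50.00 | $8,408.41
2 | $8,408.41 | $842.00 | — | $7,566.41
3 | $7,566.41 | $842.00 | — | $6,724.41
4 | $6,724.41 | $842.00 | — | $5,882.41
5 | $5,882.41 | $842.00 | — | $5,040.41
6 | $5,040.41 | $842.00 | — | $4,198.41
7 | $4,198.41 | $842.00 | — | $3,356.41
8 | $3,356.41 | $842.00 | — | $2,514.41
9 | $2,514.41 | $842.00 | — | $1,672.41
10 | $1,672.41 | $842.00 | — | $830.41
11 | $830.41 | $830.41 | — | $0.00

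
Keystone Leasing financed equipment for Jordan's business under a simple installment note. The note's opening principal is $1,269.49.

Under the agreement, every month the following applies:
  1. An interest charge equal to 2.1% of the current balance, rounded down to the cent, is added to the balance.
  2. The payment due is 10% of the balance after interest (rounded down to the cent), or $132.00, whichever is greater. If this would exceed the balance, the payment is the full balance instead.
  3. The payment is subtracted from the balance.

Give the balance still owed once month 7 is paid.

# | Opening | Interest | Payment | End bal
1 | $1,269.49 | $26.65 | $132.00 | $1,164.14
2 | $1,164.14 | $24.44 | $132.00 | $1,056.58
3 | $1,056.58 | $22.18 | $132.00 | $946.76
4 | $946.76 | $19.88 | $132.00 | $834.64
5 | $834.64 | $17.52 | $132.00 | $720.16
6 | $720.16 | $15.12 | $132.00 | $603.28
7 | $603.28 | $12.66 | $132.00 | $483.94

$483.94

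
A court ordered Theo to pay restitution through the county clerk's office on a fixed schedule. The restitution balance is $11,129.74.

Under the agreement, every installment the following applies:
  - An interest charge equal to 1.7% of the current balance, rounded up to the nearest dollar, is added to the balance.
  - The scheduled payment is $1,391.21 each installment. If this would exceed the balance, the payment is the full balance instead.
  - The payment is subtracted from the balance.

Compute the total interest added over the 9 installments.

Installment 1: opening $11,129.74; interest $190.00 → $11,319.74; payment $1,391.21; balance $9,928.53
Installment 2: opening $9,928.53; interest $169.00 → $10,097.53; payment $1,391.21; balance $8,706.32
Installment 3: opening $8,706.32; interest $149.00 → $8,855.32; payment $1,391.21; balance $7,464.11
Installment 4: opening $7,464.11; interest $127.00 → $7,591.11; payment $1,391.21; balance $6,199.90
Installment 5: opening $6,199.90; interest $106.00 → $6,305.90; payment $1,391.21; balance $4,914.69
Installment 6: opening $4,914.69; interest $84.00 → $4,998.69; payment $1,391.21; balance $3,607.48
Installment 7: opening $3,607.48; interest $62.00 → $3,669.48; payment $1,391.21; balance $2,278.27
Installment 8: opening $2,278.27; interest $39.00 → $2,317.27; payment $1,391.21; balance $926.06
Installment 9: opening $926.06; interest $16.00 → $942.06; payment $942.06; balance $0.00
Total interest: $190.00 + $169.00 + $149.00 + $127.00 + $106.00 + $84.00 + $62.00 + $39.00 + $16.00 = $942.00

$942.00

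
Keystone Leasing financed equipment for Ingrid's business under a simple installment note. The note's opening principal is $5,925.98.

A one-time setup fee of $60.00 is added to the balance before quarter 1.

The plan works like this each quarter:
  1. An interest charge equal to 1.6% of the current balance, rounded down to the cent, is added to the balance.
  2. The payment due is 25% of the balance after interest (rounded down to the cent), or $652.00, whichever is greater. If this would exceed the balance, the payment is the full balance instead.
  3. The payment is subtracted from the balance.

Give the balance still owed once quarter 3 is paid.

Quarter 1: opening $5,985.98; interest $95.77 → $6,081.75; payment $1,520.43; balance $4,561.32
Quarter 2: opening $4,561.32; interest $72.98 → $4,634.30; payment $1,158.57; balance $3,475.73
Quarter 3: opening $3,475.73; interest $55.61 → $3,531.34; payment $882.83; balance $2,648.51

$2,648.51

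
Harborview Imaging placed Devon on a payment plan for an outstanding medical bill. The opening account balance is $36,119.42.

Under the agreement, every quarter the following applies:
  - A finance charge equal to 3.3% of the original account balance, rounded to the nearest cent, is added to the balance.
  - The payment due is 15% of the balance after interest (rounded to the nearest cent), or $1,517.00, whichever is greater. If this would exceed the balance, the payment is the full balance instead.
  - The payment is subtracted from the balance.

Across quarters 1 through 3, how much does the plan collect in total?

$14,907.07

# | Opening | Interest | Payment | End bal
1 | $36,119.42 | $1,191.94 | $5,596.70 | $31,714.66
2 | $31,714.66 | $1,191.94 | $4,935.99 | $27,970.61
3 | $27,970.61 | $1,191.94 | $4,374.38 | $24,788.17
Total paid: $14,907.07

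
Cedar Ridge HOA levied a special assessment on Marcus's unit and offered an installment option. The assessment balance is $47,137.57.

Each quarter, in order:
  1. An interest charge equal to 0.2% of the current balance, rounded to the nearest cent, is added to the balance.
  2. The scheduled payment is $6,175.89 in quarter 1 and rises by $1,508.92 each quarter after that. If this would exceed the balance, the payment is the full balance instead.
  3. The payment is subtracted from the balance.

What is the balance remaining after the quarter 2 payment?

# | Opening | Interest | Payment | End bal
1 | $47,137.57 | $94.28 | $6,175.89 | $41,055.96
2 | $41,055.96 | $82.11 | $7,684.81 | $33,453.26

$33,453.26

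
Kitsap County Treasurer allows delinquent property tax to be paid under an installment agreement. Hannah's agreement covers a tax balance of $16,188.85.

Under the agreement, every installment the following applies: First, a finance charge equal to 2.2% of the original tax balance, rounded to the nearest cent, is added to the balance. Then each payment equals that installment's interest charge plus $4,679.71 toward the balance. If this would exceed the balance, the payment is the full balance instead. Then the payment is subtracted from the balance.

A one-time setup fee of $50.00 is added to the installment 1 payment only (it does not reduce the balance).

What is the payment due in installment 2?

$5,035.86

# | Opening | Interest | Payment | Fee | End bal
1 | $16,188.85 | $356.15 | $5,035.86 | $50.00 | $11,509.14
2 | $11,509.14 | $356.15 | $5,035.86 | — | $6,829.43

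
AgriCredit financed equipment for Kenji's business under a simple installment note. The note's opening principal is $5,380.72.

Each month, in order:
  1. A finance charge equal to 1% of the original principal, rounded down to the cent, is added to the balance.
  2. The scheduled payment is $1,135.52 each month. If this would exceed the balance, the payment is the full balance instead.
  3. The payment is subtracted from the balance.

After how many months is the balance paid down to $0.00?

5

Month 1: opening $5,380.72; interest $53.80 → $5,434.52; payment $1,135.52; balance $4,299.00
Month 2: opening $4,299.00; interest $53.80 → $4,352.80; payment $1,135.52; balance $3,217.28
Month 3: opening $3,217.28; interest $53.80 → $3,271.08; payment $1,135.52; balance $2,135.56
Month 4: opening $2,135.56; interest $53.80 → $2,189.36; payment $1,135.52; balance $1,053.84
Month 5: opening $1,053.84; interest $53.80 → $1,107.64; payment $1,107.64; balance $0.00
Balance reaches $0.00 in month 5.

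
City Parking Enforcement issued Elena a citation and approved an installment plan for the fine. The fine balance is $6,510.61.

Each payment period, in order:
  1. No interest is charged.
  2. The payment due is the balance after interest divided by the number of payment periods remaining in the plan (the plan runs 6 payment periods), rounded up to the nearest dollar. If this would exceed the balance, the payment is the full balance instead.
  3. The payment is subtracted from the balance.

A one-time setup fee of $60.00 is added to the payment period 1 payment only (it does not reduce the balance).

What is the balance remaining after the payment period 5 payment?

$1,084.61

Payment period 1: opening $6,510.61; payment $1,086.00 (+ $60.00 fee); balance $5,424.61
Payment period 2: opening $5,424.61; payment $1,085.00; balance $4,339.61
Payment period 3: opening $4,339.61; payment $1,085.00; balance $3,254.61
Payment period 4: opening $3,254.61; payment $1,085.00; balance $2,169.61
Payment period 5: opening $2,169.61; payment $1,085.00; balance $1,084.61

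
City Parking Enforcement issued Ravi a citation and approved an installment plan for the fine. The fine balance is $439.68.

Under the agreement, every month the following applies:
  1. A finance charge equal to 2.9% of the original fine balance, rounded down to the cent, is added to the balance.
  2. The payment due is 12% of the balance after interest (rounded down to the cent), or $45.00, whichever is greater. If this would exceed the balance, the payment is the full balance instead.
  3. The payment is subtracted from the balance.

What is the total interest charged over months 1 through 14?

$178.50

# | Opening | Interest | Payment | End bal
1 | $439.68 | $12.75 | $54.29 | $398.14
2 | $398.14 | $12.75 | $49.30 | $361.59
3 | $361.59 | $12.75 | $45.00 | $329.34
4 | $329.34 | $12.75 | $45.00 | $297.09
5 | $297.09 | $12.75 | $45.00 | $264.84
6 | $264.84 | $12.75 | $45.00 | $232.59
7 | $232.59 | $12.75 | $45.00 | $200.34
8 | $200.34 | $12.75 | $45.00 | $168.09
9 | $168.09 | $12.75 | $45.00 | $135.84
10 | $135.84 | $12.75 | $45.00 | $103.59
11 | $103.59 | $12.75 | $45.00 | $71.34
12 | $71.34 | $12.75 | $45.00 | $39.09
13 | $39.09 | $12.75 | $45.00 | $6.84
14 | $6.84 | $12.75 | $19.59 | $0.00
Total interest: $12.75 + $12.75 + $12.75 + $12.75 + $12.75 + $12.75 + $12.75 + $12.75 + $12.75 + $12.75 + $12.75 + $12.75 + $12.75 + $12.75 = $178.50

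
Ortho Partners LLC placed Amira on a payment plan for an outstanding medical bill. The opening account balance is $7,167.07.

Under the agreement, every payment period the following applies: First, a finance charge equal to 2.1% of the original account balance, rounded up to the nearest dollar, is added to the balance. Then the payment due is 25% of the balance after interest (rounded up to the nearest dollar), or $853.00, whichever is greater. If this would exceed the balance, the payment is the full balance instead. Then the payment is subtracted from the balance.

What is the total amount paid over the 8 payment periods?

$8,375.07

Payment period 1: opening $7,167.07; interest $151.00 → $7,318.07; payment $1,830.00; balance $5,488.07
Payment period 2: opening $5,488.07; interest $151.00 → $5,639.07; payment $1,410.00; balance $4,229.07
Payment period 3: opening $4,229.07; interest $151.00 → $4,380.07; payment $1,096.00; balance $3,284.07
Payment period 4: opening $3,284.07; interest $151.00 → $3,435.07; payment $859.00; balance $2,576.07
Payment period 5: opening $2,576.07; interest $151.00 → $2,727.07; payment $853.00; balance $1,874.07
Payment period 6: opening $1,874.07; interest $151.00 → $2,025.07; payment $853.00; balance $1,172.07
Payment period 7: opening $1,172.07; interest $151.00 → $1,323.07; payment $853.00; balance $470.07
Payment period 8: opening $470.07; interest $151.00 → $621.07; payment $621.07; balance $0.00
Total paid: $8,375.07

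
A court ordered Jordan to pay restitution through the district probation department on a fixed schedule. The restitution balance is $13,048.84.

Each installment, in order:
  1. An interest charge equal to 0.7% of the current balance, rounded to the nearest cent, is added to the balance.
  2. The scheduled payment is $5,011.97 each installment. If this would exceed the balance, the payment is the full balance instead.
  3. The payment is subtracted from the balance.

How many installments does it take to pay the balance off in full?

Installment 1: $13,048.84 +$91.34 interest = $13,140.18; pay $5,011.97 → $8,128.21
Installment 2: $8,128.21 +$56.90 interest = $8,185.11; pay $5,011.97 → $3,173.14
Installment 3: $3,173.14 +$22.21 interest = $3,195.35; pay $3,195.35 → $0.00
Balance reaches $0.00 in installment 3.

3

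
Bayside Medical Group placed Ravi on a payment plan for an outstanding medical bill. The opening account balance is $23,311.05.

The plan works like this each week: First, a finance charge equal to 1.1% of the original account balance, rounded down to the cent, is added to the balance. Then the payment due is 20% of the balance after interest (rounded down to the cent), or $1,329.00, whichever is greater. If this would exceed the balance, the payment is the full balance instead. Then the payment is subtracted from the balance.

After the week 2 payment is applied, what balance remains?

$15,288.32

Week 1: opening $23,311.05; interest $256.42 → $23,567.47; payment $4,713.49; balance $18,853.98
Week 2: opening $18,853.98; interest $256.42 → $19,110.40; payment $3,822.08; balance $15,288.32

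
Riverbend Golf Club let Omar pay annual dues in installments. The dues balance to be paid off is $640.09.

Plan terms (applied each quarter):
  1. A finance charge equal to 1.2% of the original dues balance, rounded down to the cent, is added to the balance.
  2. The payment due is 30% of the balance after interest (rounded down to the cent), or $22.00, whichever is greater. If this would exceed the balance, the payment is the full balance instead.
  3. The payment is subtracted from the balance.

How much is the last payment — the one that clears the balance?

$18.52

# | Opening | Interest | Payment | End bal
1 | $640.09 | $7.68 | $194.33 | $453.44
2 | $453.44 | $7.68 | $138.33 | $322.79
3 | $322.79 | $7.68 | $99.14 | $231.33
4 | $231.33 | $7.68 | $71.70 | $167.31
5 | $167.31 | $7.68 | $52.49 | $122.50
6 | $122.50 | $7.68 | $39.05 | $91.13
7 | $91.13 | $7.68 | $29.64 | $69.17
8 | $69.17 | $7.68 | $23.05 | $53.80
9 | $53.80 | $7.68 | $22.00 | $39.48
10 | $39.48 | $7.68 | $22.00 | $25.16
11 | $25.16 | $7.68 | $22.00 | $10.84
12 | $10.84 | $7.68 | $18.52 | $0.00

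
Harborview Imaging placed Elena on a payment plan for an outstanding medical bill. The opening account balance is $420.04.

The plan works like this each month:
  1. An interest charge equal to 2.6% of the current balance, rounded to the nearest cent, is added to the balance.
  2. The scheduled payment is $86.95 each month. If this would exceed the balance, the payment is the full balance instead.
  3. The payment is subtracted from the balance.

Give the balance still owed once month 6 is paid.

$0.00

# | Opening | Interest | Payment | End bal
1 | $420.04 | $10.92 | $86.95 | $344.01
2 | $344.01 | $8.94 | $86.95 | $266.00
3 | $266.00 | $6.92 | $86.95 | $185.97
4 | $185.97 | $4.84 | $86.95 | $103.86
5 | $103.86 | $2.70 | $86.95 | $19.61
6 | $19.61 | $0.51 | $20.12 | $0.00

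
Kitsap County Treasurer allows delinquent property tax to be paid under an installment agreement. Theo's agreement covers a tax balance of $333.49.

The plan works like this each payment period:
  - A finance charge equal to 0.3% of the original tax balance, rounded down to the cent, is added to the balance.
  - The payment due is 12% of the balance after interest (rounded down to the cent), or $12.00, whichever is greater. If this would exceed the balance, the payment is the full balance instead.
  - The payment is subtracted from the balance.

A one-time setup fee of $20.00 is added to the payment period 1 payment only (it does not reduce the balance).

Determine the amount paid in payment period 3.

# | Opening | Interest | Payment | Fee | End bal
1 | $333.49 | $1.00 | $40.13 | $20.00 | $294.36
2 | $294.36 | $1.00 | $35.44 | — | $259.92
3 | $259.92 | $1.00 | $31.31 | — | $229.61

$31.31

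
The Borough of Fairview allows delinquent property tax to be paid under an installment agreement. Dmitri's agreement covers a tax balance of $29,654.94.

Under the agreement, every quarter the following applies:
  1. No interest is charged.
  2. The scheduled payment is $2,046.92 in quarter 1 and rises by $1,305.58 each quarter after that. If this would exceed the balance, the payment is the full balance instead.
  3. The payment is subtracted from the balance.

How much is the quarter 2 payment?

$3,352.50

Quarter 1: opening $29,654.94; payment $2,046.92; balance $27,608.02
Quarter 2: opening $27,608.02; payment $3,352.50; balance $24,255.52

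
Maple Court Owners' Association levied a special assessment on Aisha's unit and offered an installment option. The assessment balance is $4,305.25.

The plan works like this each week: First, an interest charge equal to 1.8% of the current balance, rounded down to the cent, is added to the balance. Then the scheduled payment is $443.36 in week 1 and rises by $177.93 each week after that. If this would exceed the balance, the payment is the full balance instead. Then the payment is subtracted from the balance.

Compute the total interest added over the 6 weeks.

Week 1: $4,305.25 +$77.49 interest = $4,382.74; pay $443.36 → $3,939.38
Week 2: $3,939.38 +$70.90 interest = $4,010.28; pay $621.29 → $3,388.99
Week 3: $3,388.99 +$61.00 interest = $3,449.99; pay $799.22 → $2,650.77
Week 4: $2,650.77 +$47.71 interest = $2,698.48; pay $977.15 → $1,721.33
Week 5: $1,721.33 +$30.98 interest = $1,752.31; pay $1,155.08 → $597.23
Week 6: $597.23 +$10.75 interest = $607.98; pay $607.98 → $0.00
Total interest: $77.49 + $70.90 + $61.00 + $47.71 + $30.98 + $10.75 = $298.83

$298.83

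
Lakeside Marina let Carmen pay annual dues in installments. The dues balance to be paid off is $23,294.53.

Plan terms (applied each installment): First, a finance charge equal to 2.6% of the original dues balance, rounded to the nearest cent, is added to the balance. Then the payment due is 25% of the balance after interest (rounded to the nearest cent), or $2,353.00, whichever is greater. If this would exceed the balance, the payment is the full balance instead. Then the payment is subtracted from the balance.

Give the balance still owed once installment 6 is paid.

# | Opening | Interest | Payment | End bal
1 | $23,294.53 | $605.66 | $5,975.05 | $17,925.14
2 | $17,925.14 | $605.66 | $4,632.70 | $13,898.10
3 | $13,898.10 | $605.66 | $3,625.94 | $10,877.82
4 | $10,877.82 | $605.66 | $2,870.87 | $8,612.61
5 | $8,612.61 | $605.66 | $2,353.00 | $6,865.27
6 | $6,865.27 | $605.66 | $2,353.00 | $5,117.93

$5,117.93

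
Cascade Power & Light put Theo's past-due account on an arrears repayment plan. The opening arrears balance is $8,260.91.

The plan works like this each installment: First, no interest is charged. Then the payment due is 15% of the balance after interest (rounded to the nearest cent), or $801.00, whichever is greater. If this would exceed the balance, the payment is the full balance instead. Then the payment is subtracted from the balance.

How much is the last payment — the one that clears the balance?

Installment 1: $8,260.91 − $1,239.14 → $7,021.77
Installment 2: $7,021.77 − $1,053.27 → $5,968.50
Installment 3: $5,968.50 − $895.28 → $5,073.22
Installment 4: $5,073.22 − $801.00 → $4,272.22
Installment 5: $4,272.22 − $801.00 → $3,471.22
Installment 6: $3,471.22 − $801.00 → $2,670.22
Installment 7: $2,670.22 − $801.00 → $1,869.22
Installment 8: $1,869.22 − $801.00 → $1,068.22
Installment 9: $1,068.22 − $801.00 → $267.22
Installment 10: $267.22 − $267.22 → $0.00

$267.22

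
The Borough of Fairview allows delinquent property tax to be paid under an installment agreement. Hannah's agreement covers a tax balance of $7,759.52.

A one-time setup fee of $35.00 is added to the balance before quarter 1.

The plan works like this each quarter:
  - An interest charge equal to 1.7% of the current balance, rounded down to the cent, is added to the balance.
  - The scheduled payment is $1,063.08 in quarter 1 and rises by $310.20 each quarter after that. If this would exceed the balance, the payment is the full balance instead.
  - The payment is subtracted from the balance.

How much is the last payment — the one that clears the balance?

$2,129.41

# | Opening | Interest | Payment | End bal
1 | $7,794.52 | $132.50 | $1,063.08 | $6,863.94
2 | $6,863.94 | $116.68 | $1,373.28 | $5,607.34
3 | $5,607.34 | $95.32 | $1,683.48 | $4,019.18
4 | $4,019.18 | $68.32 | $1,993.68 | $2,093.82
5 | $2,093.82 | $35.59 | $2,129.41 | $0.00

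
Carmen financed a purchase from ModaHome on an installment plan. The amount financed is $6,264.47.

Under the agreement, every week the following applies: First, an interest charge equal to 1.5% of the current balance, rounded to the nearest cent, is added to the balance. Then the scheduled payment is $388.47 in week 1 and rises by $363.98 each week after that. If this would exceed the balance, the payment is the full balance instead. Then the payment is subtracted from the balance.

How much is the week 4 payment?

$1,480.41

Week 1: $6,264.47 +$93.97 interest = $6,358.44; pay $388.47 → $5,969.97
Week 2: $5,969.97 +$89.55 interest = $6,059.52; pay $752.45 → $5,307.07
Week 3: $5,307.07 +$79.61 interest = $5,386.68; pay $1,116.43 → $4,270.25
Week 4: $4,270.25 +$64.05 interest = $4,334.30; pay $1,480.41 → $2,853.89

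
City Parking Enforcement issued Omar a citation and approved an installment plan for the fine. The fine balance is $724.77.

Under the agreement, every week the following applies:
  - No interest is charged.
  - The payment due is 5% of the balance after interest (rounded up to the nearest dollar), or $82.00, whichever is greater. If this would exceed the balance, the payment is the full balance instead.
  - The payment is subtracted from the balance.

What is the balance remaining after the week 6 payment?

Week 1: opening $724.77; payment $82.00; balance $642.77
Week 2: opening $642.77; payment $82.00; balance $560.77
Week 3: opening $560.77; payment $82.00; balance $478.77
Week 4: opening $478.77; payment $82.00; balance $396.77
Week 5: opening $396.77; payment $82.00; balance $314.77
Week 6: opening $314.77; payment $82.00; balance $232.77

$232.77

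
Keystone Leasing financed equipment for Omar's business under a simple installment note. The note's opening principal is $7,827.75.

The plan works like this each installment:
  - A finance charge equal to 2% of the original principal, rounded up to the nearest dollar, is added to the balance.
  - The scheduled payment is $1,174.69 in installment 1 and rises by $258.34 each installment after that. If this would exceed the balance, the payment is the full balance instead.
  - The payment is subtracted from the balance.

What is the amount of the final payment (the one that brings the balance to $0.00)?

$312.90

Installment 1: opening $7,827.75; interest $157.00 → $7,984.75; payment $1,174.69; balance $6,810.06
Installment 2: opening $6,810.06; interest $157.00 → $6,967.06; payment $1,433.03; balance $5,534.03
Installment 3: opening $5,534.03; interest $157.00 → $5,691.03; payment $1,691.37; balance $3,999.66
Installment 4: opening $3,999.66; interest $157.00 → $4,156.66; payment $1,949.71; balance $2,206.95
Installment 5: opening $2,206.95; interest $157.00 → $2,363.95; payment $2,208.05; balance $155.90
Installment 6: opening $155.90; interest $157.00 → $312.90; payment $312.90; balance $0.00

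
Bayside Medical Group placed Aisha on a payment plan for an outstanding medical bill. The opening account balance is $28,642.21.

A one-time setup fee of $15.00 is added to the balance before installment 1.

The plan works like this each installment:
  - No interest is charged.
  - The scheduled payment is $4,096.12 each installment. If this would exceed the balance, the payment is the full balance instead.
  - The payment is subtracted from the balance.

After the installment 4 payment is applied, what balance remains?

Installment 1: opening $28,657.21; payment $4,096.12; balance $24,561.09
Installment 2: opening $24,561.09; payment $4,096.12; balance $20,464.97
Installment 3: opening $20,464.97; payment $4,096.12; balance $16,368.85
Installment 4: opening $16,368.85; payment $4,096.12; balance $12,272.73

$12,272.73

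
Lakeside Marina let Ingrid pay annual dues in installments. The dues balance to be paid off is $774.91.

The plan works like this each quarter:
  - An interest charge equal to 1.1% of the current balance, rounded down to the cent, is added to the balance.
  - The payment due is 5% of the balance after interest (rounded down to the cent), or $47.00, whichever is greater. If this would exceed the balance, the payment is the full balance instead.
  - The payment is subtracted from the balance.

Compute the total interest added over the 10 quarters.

Quarter 1: opening $774.91; interest $8.52 → $783.43; payment $47.00; balance $736.43
Quarter 2: opening $736.43; interest $8.10 → $744.53; payment $47.00; balance $697.53
Quarter 3: opening $697.53; interest $7.67 → $705.20; payment $47.00; balance $658.20
Quarter 4: opening $658.20; interest $7.24 → $665.44; payment $47.00; balance $618.44
Quarter 5: opening $618.44; interest $6.80 → $625.24; payment $47.00; balance $578.24
Quarter 6: opening $578.24; interest $6.36 → $584.60; payment $47.00; balance $537.60
Quarter 7: opening $537.60; interest $5.91 → $543.51; payment $47.00; balance $496.51
Quarter 8: opening $496.51; interest $5.46 → $501.97; payment $47.00; balance $454.97
Quarter 9: opening $454.97; interest $5.00 → $459.97; payment $47.00; balance $412.97
Quarter 10: opening $412.97; interest $4.54 → $417.51; payment $47.00; balance $370.51
Total interest: $8.52 + $8.10 + $7.67 + $7.24 + $6.80 + $6.36 + $5.91 + $5.46 + $5.00 + $4.54 = $65.60

$65.60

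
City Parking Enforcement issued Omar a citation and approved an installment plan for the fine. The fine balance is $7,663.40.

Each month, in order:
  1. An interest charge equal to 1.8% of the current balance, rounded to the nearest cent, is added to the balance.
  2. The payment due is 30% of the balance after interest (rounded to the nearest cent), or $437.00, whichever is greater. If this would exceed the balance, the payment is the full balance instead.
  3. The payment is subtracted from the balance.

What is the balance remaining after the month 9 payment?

Month 1: opening $7,663.40; interest $137.94 → $7,801.34; payment $2,340.40; balance $5,460.94
Month 2: opening $5,460.94; interest $98.30 → $5,559.24; payment $1,667.77; balance $3,891.47
Month 3: opening $3,891.47; interest $70.05 → $3,961.52; payment $1,188.46; balance $2,773.06
Month 4: opening $2,773.06; interest $49.92 → $2,822.98; payment $846.89; balance $1,976.09
Month 5: opening $1,976.09; interest $35.57 → $2,011.66; payment $603.50; balance $1,408.16
Month 6: opening $1,408.16; interest $25.35 → $1,433.51; payment $437.00; balance $996.51
Month 7: opening $996.51; interest $17.94 → $1,014.45; payment $437.00; balance $577.45
Month 8: opening $577.45; interest $10.39 → $587.84; payment $437.00; balance $150.84
Month 9: opening $150.84; interest $2.72 → $153.56; payment $153.56; balance $0.00

$0.00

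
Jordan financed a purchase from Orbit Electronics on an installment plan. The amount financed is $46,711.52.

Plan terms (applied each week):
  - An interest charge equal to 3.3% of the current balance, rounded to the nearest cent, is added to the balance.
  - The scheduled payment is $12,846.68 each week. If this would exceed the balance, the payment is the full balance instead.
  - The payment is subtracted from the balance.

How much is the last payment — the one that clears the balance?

Week 1: $46,711.52 +$1,541.48 interest = $48,253.00; pay $12,846.68 → $35,406.32
Week 2: $35,406.32 +$1,168.41 interest = $36,574.73; pay $12,846.68 → $23,728.05
Week 3: $23,728.05 +$783.03 interest = $24,511.08; pay $12,846.68 → $11,664.40
Week 4: $11,664.40 +$384.93 interest = $12,049.33; pay $12,049.33 → $0.00

$12,049.33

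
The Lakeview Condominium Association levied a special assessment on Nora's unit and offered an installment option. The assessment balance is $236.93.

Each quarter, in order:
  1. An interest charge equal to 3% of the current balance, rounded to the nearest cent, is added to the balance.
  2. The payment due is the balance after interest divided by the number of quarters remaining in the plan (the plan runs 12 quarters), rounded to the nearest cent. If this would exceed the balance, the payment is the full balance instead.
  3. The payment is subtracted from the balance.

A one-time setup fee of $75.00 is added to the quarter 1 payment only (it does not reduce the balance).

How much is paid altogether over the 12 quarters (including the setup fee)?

$363.61

# | Opening | Interest | Payment | Fee | End bal
1 | $236.93 | $7.11 | $20.34 | $75.00 | $223.70
2 | $223.70 | $6.71 | $20.95 | — | $209.46
3 | $209.46 | $6.28 | $21.57 | — | $194.17
4 | $194.17 | $5.83 | $22.22 | — | $177.78
5 | $177.78 | $5.33 | $22.89 | — | $160.22
6 | $160.22 | $4.81 | $23.58 | — | $141.45
7 | $141.45 | $4.24 | $24.28 | — | $121.41
8 | $121.41 | $3.64 | $25.01 | — | $100.04
9 | $100.04 | $3.00 | $25.76 | — | $77.28
10 | $77.28 | $2.32 | $26.53 | — | $53.07
11 | $53.07 | $1.59 | $27.33 | — | $27.33
12 | $27.33 | $0.82 | $28.15 | — | $0.00
Total paid: $363.61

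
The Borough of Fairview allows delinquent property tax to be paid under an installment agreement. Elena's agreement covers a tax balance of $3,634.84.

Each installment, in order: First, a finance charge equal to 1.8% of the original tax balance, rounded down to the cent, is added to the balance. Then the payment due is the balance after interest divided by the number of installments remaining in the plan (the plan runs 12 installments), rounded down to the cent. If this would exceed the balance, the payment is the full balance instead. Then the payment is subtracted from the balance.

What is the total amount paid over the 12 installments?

$4,419.88

# | Opening | Interest | Payment | End bal
1 | $3,634.84 | $65.42 | $308.35 | $3,391.91
2 | $3,391.91 | $65.42 | $314.30 | $3,143.03
3 | $3,143.03 | $65.42 | $320.84 | $2,887.61
4 | $2,887.61 | $65.42 | $328.11 | $2,624.92
5 | $2,624.92 | $65.42 | $336.29 | $2,354.05
6 | $2,354.05 | $65.42 | $345.63 | $2,073.84
7 | $2,073.84 | $65.42 | $356.54 | $1,782.72
8 | $1,782.72 | $65.42 | $369.62 | $1,478.52
9 | $1,478.52 | $65.42 | $385.98 | $1,157.96
10 | $1,157.96 | $65.42 | $407.79 | $815.59
11 | $815.59 | $65.42 | $440.50 | $440.51
12 | $440.51 | $65.42 | $505.93 | $0.00
Total paid: $4,419.88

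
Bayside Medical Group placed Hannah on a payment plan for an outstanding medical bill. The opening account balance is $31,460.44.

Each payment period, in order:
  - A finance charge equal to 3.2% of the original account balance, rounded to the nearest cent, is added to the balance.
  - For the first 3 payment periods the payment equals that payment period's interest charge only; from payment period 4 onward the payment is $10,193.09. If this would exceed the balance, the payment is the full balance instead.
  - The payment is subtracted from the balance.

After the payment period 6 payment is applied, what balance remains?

Payment period 1: $31,460.44 +$1,006.73 interest = $32,467.17; pay $1,006.73 → $31,460.44
Payment period 2: $31,460.44 +$1,006.73 interest = $32,467.17; pay $1,006.73 → $31,460.44
Payment period 3: $31,460.44 +$1,006.73 interest = $32,467.17; pay $1,006.73 → $31,460.44
Payment period 4: $31,460.44 +$1,006.73 interest = $32,467.17; pay $10,193.09 → $22,274.08
Payment period 5: $22,274.08 +$1,006.73 interest = $23,280.81; pay $10,193.09 → $13,087.72
Payment period 6: $13,087.72 +$1,006.73 interest = $14,094.45; pay $10,193.09 → $3,901.36

$3,901.36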